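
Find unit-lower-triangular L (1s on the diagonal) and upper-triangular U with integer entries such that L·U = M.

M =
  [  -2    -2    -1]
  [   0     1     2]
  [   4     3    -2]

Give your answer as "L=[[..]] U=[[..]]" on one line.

L=[[1,0,0],[0,1,0],[-2,-1,1]] U=[[-2,-2,-1],[0,1,2],[0,0,-2]]

  r1 -= 0·r0 → [0,1,2]
  r2 -= -2·r0 → [0,-1,-4]
  r2 -= -1·r1 → [0,0,-2]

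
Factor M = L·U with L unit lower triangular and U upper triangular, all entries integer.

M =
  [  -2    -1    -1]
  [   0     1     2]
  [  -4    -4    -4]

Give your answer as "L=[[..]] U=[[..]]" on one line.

L=[[1,0,0],[0,1,0],[2,-2,1]] U=[[-2,-1,-1],[0,1,2],[0,0,2]]

  r1 -= 0·r0 → [0,1,2]
  r2 -= 2·r0 → [0,-2,-2]
  r2 -= -2·r1 → [0,0,2]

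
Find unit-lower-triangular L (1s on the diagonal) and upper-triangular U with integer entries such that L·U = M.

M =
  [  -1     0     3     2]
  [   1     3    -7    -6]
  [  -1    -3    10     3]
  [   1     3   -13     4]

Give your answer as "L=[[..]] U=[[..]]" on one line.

L=[[1,0,0,0],[-1,1,0,0],[1,-1,1,0],[-1,1,-2,1]] U=[[-1,0,3,2],[0,3,-4,-4],[0,0,3,-3],[0,0,0,4]]

  R1 -= -1·R0 → [0,3,-4,-4]
  R2 -= 1·R0 → [0,-3,7,1]
  R3 -= -1·R0 → [0,3,-10,6]
  R2 -= -1·R1 → [0,0,3,-3]
  R3 -= 1·R1 → [0,0,-6,10]
  R3 -= -2·R2 → [0,0,0,4]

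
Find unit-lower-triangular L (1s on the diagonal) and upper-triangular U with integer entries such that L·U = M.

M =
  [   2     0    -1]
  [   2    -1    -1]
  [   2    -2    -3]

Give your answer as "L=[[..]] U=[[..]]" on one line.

  R1 -= 1·R0 → [0,-1,0]
  R2 -= 1·R0 → [0,-2,-2]
  R2 -= 2·R1 → [0,0,-2]

L=[[1,0,0],[1,1,0],[1,2,1]] U=[[2,0,-1],[0,-1,0],[0,0,-2]]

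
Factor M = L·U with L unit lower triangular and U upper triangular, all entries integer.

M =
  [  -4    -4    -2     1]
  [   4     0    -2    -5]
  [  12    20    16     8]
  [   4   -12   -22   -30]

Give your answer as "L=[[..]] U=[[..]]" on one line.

  R1 -= -1·R0 → [0,-4,-4,-4]
  R2 -= -3·R0 → [0,8,10,11]
  R3 -= -1·R0 → [0,-16,-24,-29]
  R2 -= -2·R1 → [0,0,2,3]
  R3 -= 4·R1 → [0,0,-8,-13]
  R3 -= -4·R2 → [0,0,0,-1]

L=[[1,0,0,0],[-1,1,0,0],[-3,-2,1,0],[-1,4,-4,1]] U=[[-4,-4,-2,1],[0,-4,-4,-4],[0,0,2,3],[0,0,0,-1]]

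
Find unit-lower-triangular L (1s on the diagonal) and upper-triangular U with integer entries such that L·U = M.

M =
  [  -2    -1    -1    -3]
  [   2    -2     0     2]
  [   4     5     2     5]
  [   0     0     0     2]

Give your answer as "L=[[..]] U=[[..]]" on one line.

L=[[1,0,0,0],[-1,1,0,0],[-2,-1,1,0],[0,0,0,1]] U=[[-2,-1,-1,-3],[0,-3,-1,-1],[0,0,-1,-2],[0,0,0,2]]

  R1 -= -1·R0 → [0,-3,-1,-1]
  R2 -= -2·R0 → [0,3,0,-1]
  R3 -= 0·R0 → [0,0,0,2]
  R2 -= -1·R1 → [0,0,-1,-2]
  R3 -= 0·R1 → [0,0,0,2]
  R3 -= 0·R2 → [0,0,0,2]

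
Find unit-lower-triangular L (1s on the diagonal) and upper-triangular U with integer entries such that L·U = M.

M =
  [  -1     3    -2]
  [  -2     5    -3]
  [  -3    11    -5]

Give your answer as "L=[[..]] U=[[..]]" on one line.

L=[[1,0,0],[2,1,0],[3,-2,1]] U=[[-1,3,-2],[0,-1,1],[0,0,3]]

  r1 -= 2·r0 → [0,-1,1]
  r2 -= 3·r0 → [0,2,1]
  r2 -= -2·r1 → [0,0,3]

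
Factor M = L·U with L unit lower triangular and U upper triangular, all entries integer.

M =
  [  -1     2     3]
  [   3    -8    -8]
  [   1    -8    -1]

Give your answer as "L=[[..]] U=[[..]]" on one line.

L=[[1,0,0],[-3,1,0],[-1,3,1]] U=[[-1,2,3],[0,-2,1],[0,0,-1]]

  R1 -= -3·R0 → [0,-2,1]
  R2 -= -1·R0 → [0,-6,2]
  R2 -= 3·R1 → [0,0,-1]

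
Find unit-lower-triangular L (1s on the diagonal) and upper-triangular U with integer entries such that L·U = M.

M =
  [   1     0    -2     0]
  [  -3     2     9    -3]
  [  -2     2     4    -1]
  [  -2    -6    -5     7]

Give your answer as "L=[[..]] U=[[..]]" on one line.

  r1 -= -3·r0 → [0,2,3,-3]
  r2 -= -2·r0 → [0,2,0,-1]
  r3 -= -2·r0 → [0,-6,-9,7]
  r2 -= 1·r1 → [0,0,-3,2]
  r3 -= -3·r1 → [0,0,0,-2]
  r3 -= 0·r2 → [0,0,0,-2]

L=[[1,0,0,0],[-3,1,0,0],[-2,1,1,0],[-2,-3,0,1]] U=[[1,0,-2,0],[0,2,3,-3],[0,0,-3,2],[0,0,0,-2]]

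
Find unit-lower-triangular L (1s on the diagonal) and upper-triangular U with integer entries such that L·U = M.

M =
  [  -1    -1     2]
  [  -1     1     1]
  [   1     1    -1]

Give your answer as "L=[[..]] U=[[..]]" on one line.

  row1 -= 1·row0 → [0,2,-1]
  row2 -= -1·row0 → [0,0,1]
  row2 -= 0·row1 → [0,0,1]

L=[[1,0,0],[1,1,0],[-1,0,1]] U=[[-1,-1,2],[0,2,-1],[0,0,1]]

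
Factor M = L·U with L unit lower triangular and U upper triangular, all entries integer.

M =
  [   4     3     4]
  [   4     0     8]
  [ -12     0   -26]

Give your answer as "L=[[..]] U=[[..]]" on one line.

  R1 -= 1·R0 → [0,-3,4]
  R2 -= -3·R0 → [0,9,-14]
  R2 -= -3·R1 → [0,0,-2]

L=[[1,0,0],[1,1,0],[-3,-3,1]] U=[[4,3,4],[0,-3,4],[0,0,-2]]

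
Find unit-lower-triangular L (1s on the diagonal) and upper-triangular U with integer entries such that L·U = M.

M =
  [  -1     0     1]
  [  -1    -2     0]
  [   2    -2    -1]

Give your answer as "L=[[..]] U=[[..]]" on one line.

  r1 -= 1·r0 → [0,-2,-1]
  r2 -= -2·r0 → [0,-2,1]
  r2 -= 1·r1 → [0,0,2]

L=[[1,0,0],[1,1,0],[-2,1,1]] U=[[-1,0,1],[0,-2,-1],[0,0,2]]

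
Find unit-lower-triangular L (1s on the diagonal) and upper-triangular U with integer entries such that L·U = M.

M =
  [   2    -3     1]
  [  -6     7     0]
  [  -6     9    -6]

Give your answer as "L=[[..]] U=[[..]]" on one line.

L=[[1,0,0],[-3,1,0],[-3,0,1]] U=[[2,-3,1],[0,-2,3],[0,0,-3]]

  row1 -= -3·row0 → [0,-2,3]
  row2 -= -3·row0 → [0,0,-3]
  row2 -= 0·row1 → [0,0,-3]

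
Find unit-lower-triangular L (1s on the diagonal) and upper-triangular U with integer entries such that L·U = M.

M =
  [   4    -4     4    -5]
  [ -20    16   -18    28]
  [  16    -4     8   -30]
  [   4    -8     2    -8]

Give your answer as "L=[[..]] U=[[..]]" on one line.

L=[[1,0,0,0],[-5,1,0,0],[4,-3,1,0],[1,1,2,1]] U=[[4,-4,4,-5],[0,-4,2,3],[0,0,-2,-1],[0,0,0,-4]]

  R1 -= -5·R0 → [0,-4,2,3]
  R2 -= 4·R0 → [0,12,-8,-10]
  R3 -= 1·R0 → [0,-4,-2,-3]
  R2 -= -3·R1 → [0,0,-2,-1]
  R3 -= 1·R1 → [0,0,-4,-6]
  R3 -= 2·R2 → [0,0,0,-4]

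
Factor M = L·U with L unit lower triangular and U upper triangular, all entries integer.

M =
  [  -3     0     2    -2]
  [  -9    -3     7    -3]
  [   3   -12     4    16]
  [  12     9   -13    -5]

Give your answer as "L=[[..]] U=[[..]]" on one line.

L=[[1,0,0,0],[3,1,0,0],[-1,4,1,0],[-4,-3,-1,1]] U=[[-3,0,2,-2],[0,-3,1,3],[0,0,2,2],[0,0,0,-2]]

  R1 -= 3·R0 → [0,-3,1,3]
  R2 -= -1·R0 → [0,-12,6,14]
  R3 -= -4·R0 → [0,9,-5,-13]
  R2 -= 4·R1 → [0,0,2,2]
  R3 -= -3·R1 → [0,0,-2,-4]
  R3 -= -1·R2 → [0,0,0,-2]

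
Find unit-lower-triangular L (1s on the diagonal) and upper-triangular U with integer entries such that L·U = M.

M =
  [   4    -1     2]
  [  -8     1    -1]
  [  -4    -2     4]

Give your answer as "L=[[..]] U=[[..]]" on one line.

  r1 -= -2·r0 → [0,-1,3]
  r2 -= -1·r0 → [0,-3,6]
  r2 -= 3·r1 → [0,0,-3]

L=[[1,0,0],[-2,1,0],[-1,3,1]] U=[[4,-1,2],[0,-1,3],[0,0,-3]]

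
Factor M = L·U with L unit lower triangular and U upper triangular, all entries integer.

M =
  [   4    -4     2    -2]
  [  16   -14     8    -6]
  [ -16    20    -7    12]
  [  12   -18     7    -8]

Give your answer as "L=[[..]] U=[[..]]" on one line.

  R1 -= 4·R0 → [0,2,0,2]
  R2 -= -4·R0 → [0,4,1,4]
  R3 -= 3·R0 → [0,-6,1,-2]
  R2 -= 2·R1 → [0,0,1,0]
  R3 -= -3·R1 → [0,0,1,4]
  R3 -= 1·R2 → [0,0,0,4]

L=[[1,0,0,0],[4,1,0,0],[-4,2,1,0],[3,-3,1,1]] U=[[4,-4,2,-2],[0,2,0,2],[0,0,1,0],[0,0,0,4]]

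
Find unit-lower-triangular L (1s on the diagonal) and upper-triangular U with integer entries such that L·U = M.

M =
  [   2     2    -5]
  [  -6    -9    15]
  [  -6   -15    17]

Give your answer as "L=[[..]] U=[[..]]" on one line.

  R1 -= -3·R0 → [0,-3,0]
  R2 -= -3·R0 → [0,-9,2]
  R2 -= 3·R1 → [0,0,2]

L=[[1,0,0],[-3,1,0],[-3,3,1]] U=[[2,2,-5],[0,-3,0],[0,0,2]]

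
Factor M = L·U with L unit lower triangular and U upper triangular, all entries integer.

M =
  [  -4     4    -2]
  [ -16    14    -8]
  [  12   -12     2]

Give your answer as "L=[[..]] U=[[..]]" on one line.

L=[[1,0,0],[4,1,0],[-3,0,1]] U=[[-4,4,-2],[0,-2,0],[0,0,-4]]

  r1 -= 4·r0 → [0,-2,0]
  r2 -= -3·r0 → [0,0,-4]
  r2 -= 0·r1 → [0,0,-4]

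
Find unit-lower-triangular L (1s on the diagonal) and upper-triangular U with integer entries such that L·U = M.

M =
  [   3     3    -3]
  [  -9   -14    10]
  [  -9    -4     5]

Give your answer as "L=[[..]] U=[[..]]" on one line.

L=[[1,0,0],[-3,1,0],[-3,-1,1]] U=[[3,3,-3],[0,-5,1],[0,0,-3]]

  r1 -= -3·r0 → [0,-5,1]
  r2 -= -3·r0 → [0,5,-4]
  r2 -= -1·r1 → [0,0,-3]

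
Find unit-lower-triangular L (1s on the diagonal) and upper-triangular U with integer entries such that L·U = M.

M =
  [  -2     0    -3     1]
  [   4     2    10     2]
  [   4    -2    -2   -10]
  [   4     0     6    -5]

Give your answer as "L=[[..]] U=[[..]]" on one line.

L=[[1,0,0,0],[-2,1,0,0],[-2,-1,1,0],[-2,0,0,1]] U=[[-2,0,-3,1],[0,2,4,4],[0,0,-4,-4],[0,0,0,-3]]

  r1 -= -2·r0 → [0,2,4,4]
  r2 -= -2·r0 → [0,-2,-8,-8]
  r3 -= -2·r0 → [0,0,0,-3]
  r2 -= -1·r1 → [0,0,-4,-4]
  r3 -= 0·r1 → [0,0,0,-3]
  r3 -= 0·r2 → [0,0,0,-3]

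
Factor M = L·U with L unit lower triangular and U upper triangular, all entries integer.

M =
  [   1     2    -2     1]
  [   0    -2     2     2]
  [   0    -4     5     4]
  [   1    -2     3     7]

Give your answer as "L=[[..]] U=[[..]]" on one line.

  R1 -= 0·R0 → [0,-2,2,2]
  R2 -= 0·R0 → [0,-4,5,4]
  R3 -= 1·R0 → [0,-4,5,6]
  R2 -= 2·R1 → [0,0,1,0]
  R3 -= 2·R1 → [0,0,1,2]
  R3 -= 1·R2 → [0,0,0,2]

L=[[1,0,0,0],[0,1,0,0],[0,2,1,0],[1,2,1,1]] U=[[1,2,-2,1],[0,-2,2,2],[0,0,1,0],[0,0,0,2]]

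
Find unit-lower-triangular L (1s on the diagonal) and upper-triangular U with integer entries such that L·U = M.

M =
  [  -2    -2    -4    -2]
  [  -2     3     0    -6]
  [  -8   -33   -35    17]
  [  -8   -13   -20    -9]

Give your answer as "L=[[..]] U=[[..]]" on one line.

L=[[1,0,0,0],[1,1,0,0],[4,-5,1,0],[4,-1,0,1]] U=[[-2,-2,-4,-2],[0,5,4,-4],[0,0,1,5],[0,0,0,-5]]

  r1 -= 1·r0 → [0,5,4,-4]
  r2 -= 4·r0 → [0,-25,-19,25]
  r3 -= 4·r0 → [0,-5,-4,-1]
  r2 -= -5·r1 → [0,0,1,5]
  r3 -= -1·r1 → [0,0,0,-5]
  r3 -= 0·r2 → [0,0,0,-5]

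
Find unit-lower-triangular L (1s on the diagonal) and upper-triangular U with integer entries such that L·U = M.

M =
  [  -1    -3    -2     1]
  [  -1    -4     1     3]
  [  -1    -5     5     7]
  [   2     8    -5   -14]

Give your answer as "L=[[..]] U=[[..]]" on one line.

  row1 -= 1·row0 → [0,-1,3,2]
  row2 -= 1·row0 → [0,-2,7,6]
  row3 -= -2·row0 → [0,2,-9,-12]
  row2 -= 2·row1 → [0,0,1,2]
  row3 -= -2·row1 → [0,0,-3,-8]
  row3 -= -3·row2 → [0,0,0,-2]

L=[[1,0,0,0],[1,1,0,0],[1,2,1,0],[-2,-2,-3,1]] U=[[-1,-3,-2,1],[0,-1,3,2],[0,0,1,2],[0,0,0,-2]]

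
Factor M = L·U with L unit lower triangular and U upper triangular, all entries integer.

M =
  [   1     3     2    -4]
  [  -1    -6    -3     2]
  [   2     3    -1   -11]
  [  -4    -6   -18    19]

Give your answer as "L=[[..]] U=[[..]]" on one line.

  row1 -= -1·row0 → [0,-3,-1,-2]
  row2 -= 2·row0 → [0,-3,-5,-3]
  row3 -= -4·row0 → [0,6,-10,3]
  row2 -= 1·row1 → [0,0,-4,-1]
  row3 -= -2·row1 → [0,0,-12,-1]
  row3 -= 3·row2 → [0,0,0,2]

L=[[1,0,0,0],[-1,1,0,0],[2,1,1,0],[-4,-2,3,1]] U=[[1,3,2,-4],[0,-3,-1,-2],[0,0,-4,-1],[0,0,0,2]]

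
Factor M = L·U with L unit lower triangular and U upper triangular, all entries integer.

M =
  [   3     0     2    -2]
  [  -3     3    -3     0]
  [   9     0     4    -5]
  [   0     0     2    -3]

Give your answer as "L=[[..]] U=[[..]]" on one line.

L=[[1,0,0,0],[-1,1,0,0],[3,0,1,0],[0,0,-1,1]] U=[[3,0,2,-2],[0,3,-1,-2],[0,0,-2,1],[0,0,0,-2]]

  row1 -= -1·row0 → [0,3,-1,-2]
  row2 -= 3·row0 → [0,0,-2,1]
  row3 -= 0·row0 → [0,0,2,-3]
  row2 -= 0·row1 → [0,0,-2,1]
  row3 -= 0·row1 → [0,0,2,-3]
  row3 -= -1·row2 → [0,0,0,-2]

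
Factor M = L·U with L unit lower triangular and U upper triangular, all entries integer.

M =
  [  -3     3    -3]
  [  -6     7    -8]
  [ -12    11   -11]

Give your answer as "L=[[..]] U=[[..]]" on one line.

  r1 -= 2·r0 → [0,1,-2]
  r2 -= 4·r0 → [0,-1,1]
  r2 -= -1·r1 → [0,0,-1]

L=[[1,0,0],[2,1,0],[4,-1,1]] U=[[-3,3,-3],[0,1,-2],[0,0,-1]]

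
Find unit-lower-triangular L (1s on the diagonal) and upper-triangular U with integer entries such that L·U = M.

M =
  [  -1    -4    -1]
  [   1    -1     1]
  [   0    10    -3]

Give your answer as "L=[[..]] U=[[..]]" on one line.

L=[[1,0,0],[-1,1,0],[0,-2,1]] U=[[-1,-4,-1],[0,-5,0],[0,0,-3]]

  r1 -= -1·r0 → [0,-5,0]
  r2 -= 0·r0 → [0,10,-3]
  r2 -= -2·r1 → [0,0,-3]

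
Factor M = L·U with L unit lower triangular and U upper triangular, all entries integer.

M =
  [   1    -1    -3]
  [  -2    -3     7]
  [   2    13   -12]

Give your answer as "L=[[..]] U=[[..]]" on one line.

  R1 -= -2·R0 → [0,-5,1]
  R2 -= 2·R0 → [0,15,-6]
  R2 -= -3·R1 → [0,0,-3]

L=[[1,0,0],[-2,1,0],[2,-3,1]] U=[[1,-1,-3],[0,-5,1],[0,0,-3]]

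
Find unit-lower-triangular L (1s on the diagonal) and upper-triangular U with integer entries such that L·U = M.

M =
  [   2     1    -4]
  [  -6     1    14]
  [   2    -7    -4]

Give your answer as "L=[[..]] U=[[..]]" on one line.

  R1 -= -3·R0 → [0,4,2]
  R2 -= 1·R0 → [0,-8,0]
  R2 -= -2·R1 → [0,0,4]

L=[[1,0,0],[-3,1,0],[1,-2,1]] U=[[2,1,-4],[0,4,2],[0,0,4]]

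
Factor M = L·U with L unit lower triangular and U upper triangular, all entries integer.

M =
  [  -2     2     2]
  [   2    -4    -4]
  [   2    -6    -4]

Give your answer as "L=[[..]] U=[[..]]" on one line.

L=[[1,0,0],[-1,1,0],[-1,2,1]] U=[[-2,2,2],[0,-2,-2],[0,0,2]]

  r1 -= -1·r0 → [0,-2,-2]
  r2 -= -1·r0 → [0,-4,-2]
  r2 -= 2·r1 → [0,0,2]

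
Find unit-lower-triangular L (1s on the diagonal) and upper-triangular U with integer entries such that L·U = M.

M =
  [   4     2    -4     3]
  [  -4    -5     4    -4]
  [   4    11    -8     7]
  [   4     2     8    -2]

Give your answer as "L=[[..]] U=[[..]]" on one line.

  R1 -= -1·R0 → [0,-3,0,-1]
  R2 -= 1·R0 → [0,9,-4,4]
  R3 -= 1·R0 → [0,0,12,-5]
  R2 -= -3·R1 → [0,0,-4,1]
  R3 -= 0·R1 → [0,0,12,-5]
  R3 -= -3·R2 → [0,0,0,-2]

L=[[1,0,0,0],[-1,1,0,0],[1,-3,1,0],[1,0,-3,1]] U=[[4,2,-4,3],[0,-3,0,-1],[0,0,-4,1],[0,0,0,-2]]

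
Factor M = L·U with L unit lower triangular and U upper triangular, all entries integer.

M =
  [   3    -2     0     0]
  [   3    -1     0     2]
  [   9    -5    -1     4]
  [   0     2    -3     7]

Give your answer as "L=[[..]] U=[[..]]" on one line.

L=[[1,0,0,0],[1,1,0,0],[3,1,1,0],[0,2,3,1]] U=[[3,-2,0,0],[0,1,0,2],[0,0,-1,2],[0,0,0,-3]]

  r1 -= 1·r0 → [0,1,0,2]
  r2 -= 3·r0 → [0,1,-1,4]
  r3 -= 0·r0 → [0,2,-3,7]
  r2 -= 1·r1 → [0,0,-1,2]
  r3 -= 2·r1 → [0,0,-3,3]
  r3 -= 3·r2 → [0,0,0,-3]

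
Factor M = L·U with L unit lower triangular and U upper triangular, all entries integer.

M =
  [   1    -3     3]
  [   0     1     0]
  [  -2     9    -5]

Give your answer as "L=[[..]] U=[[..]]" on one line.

  r1 -= 0·r0 → [0,1,0]
  r2 -= -2·r0 → [0,3,1]
  r2 -= 3·r1 → [0,0,1]

L=[[1,0,0],[0,1,0],[-2,3,1]] U=[[1,-3,3],[0,1,0],[0,0,1]]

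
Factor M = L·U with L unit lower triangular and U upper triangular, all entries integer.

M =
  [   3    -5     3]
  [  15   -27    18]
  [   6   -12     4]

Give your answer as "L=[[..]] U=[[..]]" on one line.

  row1 -= 5·row0 → [0,-2,3]
  row2 -= 2·row0 → [0,-2,-2]
  row2 -= 1·row1 → [0,0,-5]

L=[[1,0,0],[5,1,0],[2,1,1]] U=[[3,-5,3],[0,-2,3],[0,0,-5]]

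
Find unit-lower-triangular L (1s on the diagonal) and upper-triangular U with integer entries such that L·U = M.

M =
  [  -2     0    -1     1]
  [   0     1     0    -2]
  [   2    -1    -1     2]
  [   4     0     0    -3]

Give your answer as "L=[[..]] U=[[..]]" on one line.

  row1 -= 0·row0 → [0,1,0,-2]
  row2 -= -1·row0 → [0,-1,-2,3]
  row3 -= -2·row0 → [0,0,-2,-1]
  row2 -= -1·row1 → [0,0,-2,1]
  row3 -= 0·row1 → [0,0,-2,-1]
  row3 -= 1·row2 → [0,0,0,-2]

L=[[1,0,0,0],[0,1,0,0],[-1,-1,1,0],[-2,0,1,1]] U=[[-2,0,-1,1],[0,1,0,-2],[0,0,-2,1],[0,0,0,-2]]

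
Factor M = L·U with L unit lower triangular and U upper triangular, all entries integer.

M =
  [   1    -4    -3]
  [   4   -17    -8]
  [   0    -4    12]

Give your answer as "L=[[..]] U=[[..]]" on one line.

L=[[1,0,0],[4,1,0],[0,4,1]] U=[[1,-4,-3],[0,-1,4],[0,0,-4]]

  R1 -= 4·R0 → [0,-1,4]
  R2 -= 0·R0 → [0,-4,12]
  R2 -= 4·R1 → [0,0,-4]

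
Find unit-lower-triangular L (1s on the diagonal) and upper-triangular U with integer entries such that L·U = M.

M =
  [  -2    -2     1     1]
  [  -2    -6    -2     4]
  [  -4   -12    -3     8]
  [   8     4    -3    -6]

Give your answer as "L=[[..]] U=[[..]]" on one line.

  R1 -= 1·R0 → [0,-4,-3,3]
  R2 -= 2·R0 → [0,-8,-5,6]
  R3 -= -4·R0 → [0,-4,1,-2]
  R2 -= 2·R1 → [0,0,1,0]
  R3 -= 1·R1 → [0,0,4,-5]
  R3 -= 4·R2 → [0,0,0,-5]

L=[[1,0,0,0],[1,1,0,0],[2,2,1,0],[-4,1,4,1]] U=[[-2,-2,1,1],[0,-4,-3,3],[0,0,1,0],[0,0,0,-5]]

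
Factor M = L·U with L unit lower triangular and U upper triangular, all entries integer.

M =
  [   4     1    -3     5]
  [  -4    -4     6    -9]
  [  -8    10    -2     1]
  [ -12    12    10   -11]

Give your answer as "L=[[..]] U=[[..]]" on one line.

  r1 -= -1·r0 → [0,-3,3,-4]
  r2 -= -2·r0 → [0,12,-8,11]
  r3 -= -3·r0 → [0,15,1,4]
  r2 -= -4·r1 → [0,0,4,-5]
  r3 -= -5·r1 → [0,0,16,-16]
  r3 -= 4·r2 → [0,0,0,4]

L=[[1,0,0,0],[-1,1,0,0],[-2,-4,1,0],[-3,-5,4,1]] U=[[4,1,-3,5],[0,-3,3,-4],[0,0,4,-5],[0,0,0,4]]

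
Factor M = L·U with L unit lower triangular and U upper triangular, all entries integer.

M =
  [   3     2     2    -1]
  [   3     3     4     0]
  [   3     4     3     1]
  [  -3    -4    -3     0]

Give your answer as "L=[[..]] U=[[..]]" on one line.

L=[[1,0,0,0],[1,1,0,0],[1,2,1,0],[-1,-2,-1,1]] U=[[3,2,2,-1],[0,1,2,1],[0,0,-3,0],[0,0,0,1]]

  R1 -= 1·R0 → [0,1,2,1]
  R2 -= 1·R0 → [0,2,1,2]
  R3 -= -1·R0 → [0,-2,-1,-1]
  R2 -= 2·R1 → [0,0,-3,0]
  R3 -= -2·R1 → [0,0,3,1]
  R3 -= -1·R2 → [0,0,0,1]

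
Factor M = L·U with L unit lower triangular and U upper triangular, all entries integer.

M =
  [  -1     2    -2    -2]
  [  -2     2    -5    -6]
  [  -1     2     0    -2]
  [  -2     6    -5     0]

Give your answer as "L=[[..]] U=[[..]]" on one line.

L=[[1,0,0,0],[2,1,0,0],[1,0,1,0],[2,-1,-1,1]] U=[[-1,2,-2,-2],[0,-2,-1,-2],[0,0,2,0],[0,0,0,2]]

  row1 -= 2·row0 → [0,-2,-1,-2]
  row2 -= 1·row0 → [0,0,2,0]
  row3 -= 2·row0 → [0,2,-1,4]
  row2 -= 0·row1 → [0,0,2,0]
  row3 -= -1·row1 → [0,0,-2,2]
  row3 -= -1·row2 → [0,0,0,2]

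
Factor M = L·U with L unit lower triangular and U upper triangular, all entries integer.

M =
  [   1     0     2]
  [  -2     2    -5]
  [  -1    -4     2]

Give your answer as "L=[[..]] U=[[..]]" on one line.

L=[[1,0,0],[-2,1,0],[-1,-2,1]] U=[[1,0,2],[0,2,-1],[0,0,2]]

  r1 -= -2·r0 → [0,2,-1]
  r2 -= -1·r0 → [0,-4,4]
  r2 -= -2·r1 → [0,0,2]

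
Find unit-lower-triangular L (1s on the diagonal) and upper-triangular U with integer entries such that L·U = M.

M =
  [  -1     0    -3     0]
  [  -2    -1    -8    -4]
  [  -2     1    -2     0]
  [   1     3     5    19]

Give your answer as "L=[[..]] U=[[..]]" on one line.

L=[[1,0,0,0],[2,1,0,0],[2,-1,1,0],[-1,-3,-2,1]] U=[[-1,0,-3,0],[0,-1,-2,-4],[0,0,2,-4],[0,0,0,-1]]

  R1 -= 2·R0 → [0,-1,-2,-4]
  R2 -= 2·R0 → [0,1,4,0]
  R3 -= -1·R0 → [0,3,2,19]
  R2 -= -1·R1 → [0,0,2,-4]
  R3 -= -3·R1 → [0,0,-4,7]
  R3 -= -2·R2 → [0,0,0,-1]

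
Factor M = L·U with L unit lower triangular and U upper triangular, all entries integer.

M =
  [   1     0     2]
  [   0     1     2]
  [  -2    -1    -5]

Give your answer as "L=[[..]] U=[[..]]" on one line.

L=[[1,0,0],[0,1,0],[-2,-1,1]] U=[[1,0,2],[0,1,2],[0,0,1]]

  R1 -= 0·R0 → [0,1,2]
  R2 -= -2·R0 → [0,-1,-1]
  R2 -= -1·R1 → [0,0,1]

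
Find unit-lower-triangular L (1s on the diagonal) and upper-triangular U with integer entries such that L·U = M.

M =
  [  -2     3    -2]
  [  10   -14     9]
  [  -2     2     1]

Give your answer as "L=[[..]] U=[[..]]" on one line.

L=[[1,0,0],[-5,1,0],[1,-1,1]] U=[[-2,3,-2],[0,1,-1],[0,0,2]]

  r1 -= -5·r0 → [0,1,-1]
  r2 -= 1·r0 → [0,-1,3]
  r2 -= -1·r1 → [0,0,2]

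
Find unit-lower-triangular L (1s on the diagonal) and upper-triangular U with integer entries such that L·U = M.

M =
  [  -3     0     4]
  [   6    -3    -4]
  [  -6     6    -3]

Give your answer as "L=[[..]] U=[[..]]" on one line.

L=[[1,0,0],[-2,1,0],[2,-2,1]] U=[[-3,0,4],[0,-3,4],[0,0,-3]]

  r1 -= -2·r0 → [0,-3,4]
  r2 -= 2·r0 → [0,6,-11]
  r2 -= -2·r1 → [0,0,-3]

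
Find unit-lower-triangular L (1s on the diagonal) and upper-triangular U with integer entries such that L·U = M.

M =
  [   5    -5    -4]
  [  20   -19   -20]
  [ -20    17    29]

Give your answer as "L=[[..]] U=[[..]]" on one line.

L=[[1,0,0],[4,1,0],[-4,-3,1]] U=[[5,-5,-4],[0,1,-4],[0,0,1]]

  r1 -= 4·r0 → [0,1,-4]
  r2 -= -4·r0 → [0,-3,13]
  r2 -= -3·r1 → [0,0,1]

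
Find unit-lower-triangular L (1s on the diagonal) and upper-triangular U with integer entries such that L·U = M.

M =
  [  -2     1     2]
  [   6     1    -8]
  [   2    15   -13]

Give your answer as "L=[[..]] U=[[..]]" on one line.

L=[[1,0,0],[-3,1,0],[-1,4,1]] U=[[-2,1,2],[0,4,-2],[0,0,-3]]

  row1 -= -3·row0 → [0,4,-2]
  row2 -= -1·row0 → [0,16,-11]
  row2 -= 4·row1 → [0,0,-3]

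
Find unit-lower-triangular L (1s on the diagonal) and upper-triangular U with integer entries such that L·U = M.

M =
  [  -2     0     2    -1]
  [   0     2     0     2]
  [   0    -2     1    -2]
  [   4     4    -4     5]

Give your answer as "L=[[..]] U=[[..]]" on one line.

L=[[1,0,0,0],[0,1,0,0],[0,-1,1,0],[-2,2,0,1]] U=[[-2,0,2,-1],[0,2,0,2],[0,0,1,0],[0,0,0,-1]]

  r1 -= 0·r0 → [0,2,0,2]
  r2 -= 0·r0 → [0,-2,1,-2]
  r3 -= -2·r0 → [0,4,0,3]
  r2 -= -1·r1 → [0,0,1,0]
  r3 -= 2·r1 → [0,0,0,-1]
  r3 -= 0·r2 → [0,0,0,-1]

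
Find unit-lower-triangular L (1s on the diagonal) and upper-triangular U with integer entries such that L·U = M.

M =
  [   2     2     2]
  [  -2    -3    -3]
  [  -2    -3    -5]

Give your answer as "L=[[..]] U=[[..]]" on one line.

L=[[1,0,0],[-1,1,0],[-1,1,1]] U=[[2,2,2],[0,-1,-1],[0,0,-2]]

  row1 -= -1·row0 → [0,-1,-1]
  row2 -= -1·row0 → [0,-1,-3]
  row2 -= 1·row1 → [0,0,-2]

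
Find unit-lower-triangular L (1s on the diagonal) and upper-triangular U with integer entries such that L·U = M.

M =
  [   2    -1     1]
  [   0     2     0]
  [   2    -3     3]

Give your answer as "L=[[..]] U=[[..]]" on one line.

  row1 -= 0·row0 → [0,2,0]
  row2 -= 1·row0 → [0,-2,2]
  row2 -= -1·row1 → [0,0,2]

L=[[1,0,0],[0,1,0],[1,-1,1]] U=[[2,-1,1],[0,2,0],[0,0,2]]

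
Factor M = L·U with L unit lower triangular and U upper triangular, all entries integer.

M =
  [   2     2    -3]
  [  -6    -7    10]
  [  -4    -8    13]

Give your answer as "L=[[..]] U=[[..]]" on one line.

  row1 -= -3·row0 → [0,-1,1]
  row2 -= -2·row0 → [0,-4,7]
  row2 -= 4·row1 → [0,0,3]

L=[[1,0,0],[-3,1,0],[-2,4,1]] U=[[2,2,-3],[0,-1,1],[0,0,3]]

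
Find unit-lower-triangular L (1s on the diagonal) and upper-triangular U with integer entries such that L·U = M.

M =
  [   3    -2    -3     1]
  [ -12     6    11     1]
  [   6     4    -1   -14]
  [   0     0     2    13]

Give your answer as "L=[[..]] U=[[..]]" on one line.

L=[[1,0,0,0],[-4,1,0,0],[2,-4,1,0],[0,0,2,1]] U=[[3,-2,-3,1],[0,-2,-1,5],[0,0,1,4],[0,0,0,5]]

  R1 -= -4·R0 → [0,-2,-1,5]
  R2 -= 2·R0 → [0,8,5,-16]
  R3 -= 0·R0 → [0,0,2,13]
  R2 -= -4·R1 → [0,0,1,4]
  R3 -= 0·R1 → [0,0,2,13]
  R3 -= 2·R2 → [0,0,0,5]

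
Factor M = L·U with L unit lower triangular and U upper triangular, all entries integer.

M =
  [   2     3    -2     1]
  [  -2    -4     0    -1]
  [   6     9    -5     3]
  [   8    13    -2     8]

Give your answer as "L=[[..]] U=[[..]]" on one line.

L=[[1,0,0,0],[-1,1,0,0],[3,0,1,0],[4,-1,4,1]] U=[[2,3,-2,1],[0,-1,-2,0],[0,0,1,0],[0,0,0,4]]

  R1 -= -1·R0 → [0,-1,-2,0]
  R2 -= 3·R0 → [0,0,1,0]
  R3 -= 4·R0 → [0,1,6,4]
  R2 -= 0·R1 → [0,0,1,0]
  R3 -= -1·R1 → [0,0,4,4]
  R3 -= 4·R2 → [0,0,0,4]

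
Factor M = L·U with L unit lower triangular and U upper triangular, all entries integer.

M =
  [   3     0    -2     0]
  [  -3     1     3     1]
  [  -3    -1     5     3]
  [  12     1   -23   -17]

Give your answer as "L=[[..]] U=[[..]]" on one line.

  row1 -= -1·row0 → [0,1,1,1]
  row2 -= -1·row0 → [0,-1,3,3]
  row3 -= 4·row0 → [0,1,-15,-17]
  row2 -= -1·row1 → [0,0,4,4]
  row3 -= 1·row1 → [0,0,-16,-18]
  row3 -= -4·row2 → [0,0,0,-2]

L=[[1,0,0,0],[-1,1,0,0],[-1,-1,1,0],[4,1,-4,1]] U=[[3,0,-2,0],[0,1,1,1],[0,0,4,4],[0,0,0,-2]]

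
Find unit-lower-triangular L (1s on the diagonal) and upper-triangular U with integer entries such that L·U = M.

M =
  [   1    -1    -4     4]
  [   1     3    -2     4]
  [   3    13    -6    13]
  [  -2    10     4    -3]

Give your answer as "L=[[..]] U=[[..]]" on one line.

  R1 -= 1·R0 → [0,4,2,0]
  R2 -= 3·R0 → [0,16,6,1]
  R3 -= -2·R0 → [0,8,-4,5]
  R2 -= 4·R1 → [0,0,-2,1]
  R3 -= 2·R1 → [0,0,-8,5]
  R3 -= 4·R2 → [0,0,0,1]

L=[[1,0,0,0],[1,1,0,0],[3,4,1,0],[-2,2,4,1]] U=[[1,-1,-4,4],[0,4,2,0],[0,0,-2,1],[0,0,0,1]]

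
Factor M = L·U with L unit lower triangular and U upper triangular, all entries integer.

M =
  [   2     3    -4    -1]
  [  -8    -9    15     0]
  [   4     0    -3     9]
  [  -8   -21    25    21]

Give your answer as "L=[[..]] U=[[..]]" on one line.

  row1 -= -4·row0 → [0,3,-1,-4]
  row2 -= 2·row0 → [0,-6,5,11]
  row3 -= -4·row0 → [0,-9,9,17]
  row2 -= -2·row1 → [0,0,3,3]
  row3 -= -3·row1 → [0,0,6,5]
  row3 -= 2·row2 → [0,0,0,-1]

L=[[1,0,0,0],[-4,1,0,0],[2,-2,1,0],[-4,-3,2,1]] U=[[2,3,-4,-1],[0,3,-1,-4],[0,0,3,3],[0,0,0,-1]]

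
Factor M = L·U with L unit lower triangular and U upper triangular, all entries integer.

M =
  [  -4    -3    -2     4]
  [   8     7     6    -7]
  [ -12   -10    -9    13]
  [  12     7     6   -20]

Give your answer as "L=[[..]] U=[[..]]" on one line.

  R1 -= -2·R0 → [0,1,2,1]
  R2 -= 3·R0 → [0,-1,-3,1]
  R3 -= -3·R0 → [0,-2,0,-8]
  R2 -= -1·R1 → [0,0,-1,2]
  R3 -= -2·R1 → [0,0,4,-6]
  R3 -= -4·R2 → [0,0,0,2]

L=[[1,0,0,0],[-2,1,0,0],[3,-1,1,0],[-3,-2,-4,1]] U=[[-4,-3,-2,4],[0,1,2,1],[0,0,-1,2],[0,0,0,2]]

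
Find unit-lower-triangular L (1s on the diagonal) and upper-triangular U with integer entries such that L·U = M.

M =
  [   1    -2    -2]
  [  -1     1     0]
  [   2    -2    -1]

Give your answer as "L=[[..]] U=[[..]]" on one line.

  R1 -= -1·R0 → [0,-1,-2]
  R2 -= 2·R0 → [0,2,3]
  R2 -= -2·R1 → [0,0,-1]

L=[[1,0,0],[-1,1,0],[2,-2,1]] U=[[1,-2,-2],[0,-1,-2],[0,0,-1]]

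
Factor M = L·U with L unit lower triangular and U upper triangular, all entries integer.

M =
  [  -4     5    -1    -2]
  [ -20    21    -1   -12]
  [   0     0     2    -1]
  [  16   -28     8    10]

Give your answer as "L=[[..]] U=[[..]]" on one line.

  R1 -= 5·R0 → [0,-4,4,-2]
  R2 -= 0·R0 → [0,0,2,-1]
  R3 -= -4·R0 → [0,-8,4,2]
  R2 -= 0·R1 → [0,0,2,-1]
  R3 -= 2·R1 → [0,0,-4,6]
  R3 -= -2·R2 → [0,0,0,4]

L=[[1,0,0,0],[5,1,0,0],[0,0,1,0],[-4,2,-2,1]] U=[[-4,5,-1,-2],[0,-4,4,-2],[0,0,2,-1],[0,0,0,4]]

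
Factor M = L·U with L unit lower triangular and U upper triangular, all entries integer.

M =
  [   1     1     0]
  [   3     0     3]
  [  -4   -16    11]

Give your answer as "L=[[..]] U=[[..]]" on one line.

L=[[1,0,0],[3,1,0],[-4,4,1]] U=[[1,1,0],[0,-3,3],[0,0,-1]]

  row1 -= 3·row0 → [0,-3,3]
  row2 -= -4·row0 → [0,-12,11]
  row2 -= 4·row1 → [0,0,-1]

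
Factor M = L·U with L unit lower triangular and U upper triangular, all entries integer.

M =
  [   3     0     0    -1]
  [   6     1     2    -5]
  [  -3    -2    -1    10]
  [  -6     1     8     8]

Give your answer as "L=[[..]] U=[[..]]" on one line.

L=[[1,0,0,0],[2,1,0,0],[-1,-2,1,0],[-2,1,2,1]] U=[[3,0,0,-1],[0,1,2,-3],[0,0,3,3],[0,0,0,3]]

  row1 -= 2·row0 → [0,1,2,-3]
  row2 -= -1·row0 → [0,-2,-1,9]
  row3 -= -2·row0 → [0,1,8,6]
  row2 -= -2·row1 → [0,0,3,3]
  row3 -= 1·row1 → [0,0,6,9]
  row3 -= 2·row2 → [0,0,0,3]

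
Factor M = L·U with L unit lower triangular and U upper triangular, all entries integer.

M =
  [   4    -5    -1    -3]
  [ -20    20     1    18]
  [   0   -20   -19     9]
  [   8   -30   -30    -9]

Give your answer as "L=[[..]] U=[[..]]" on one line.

  row1 -= -5·row0 → [0,-5,-4,3]
  row2 -= 0·row0 → [0,-20,-19,9]
  row3 -= 2·row0 → [0,-20,-28,-3]
  row2 -= 4·row1 → [0,0,-3,-3]
  row3 -= 4·row1 → [0,0,-12,-15]
  row3 -= 4·row2 → [0,0,0,-3]

L=[[1,0,0,0],[-5,1,0,0],[0,4,1,0],[2,4,4,1]] U=[[4,-5,-1,-3],[0,-5,-4,3],[0,0,-3,-3],[0,0,0,-3]]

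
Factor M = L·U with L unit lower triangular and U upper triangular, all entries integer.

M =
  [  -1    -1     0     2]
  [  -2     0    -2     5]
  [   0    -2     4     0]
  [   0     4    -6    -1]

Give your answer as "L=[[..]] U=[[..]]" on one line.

  row1 -= 2·row0 → [0,2,-2,1]
  row2 -= 0·row0 → [0,-2,4,0]
  row3 -= 0·row0 → [0,4,-6,-1]
  row2 -= -1·row1 → [0,0,2,1]
  row3 -= 2·row1 → [0,0,-2,-3]
  row3 -= -1·row2 → [0,0,0,-2]

L=[[1,0,0,0],[2,1,0,0],[0,-1,1,0],[0,2,-1,1]] U=[[-1,-1,0,2],[0,2,-2,1],[0,0,2,1],[0,0,0,-2]]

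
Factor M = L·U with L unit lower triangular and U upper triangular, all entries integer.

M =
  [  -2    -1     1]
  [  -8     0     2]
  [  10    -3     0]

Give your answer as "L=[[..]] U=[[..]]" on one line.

L=[[1,0,0],[4,1,0],[-5,-2,1]] U=[[-2,-1,1],[0,4,-2],[0,0,1]]

  r1 -= 4·r0 → [0,4,-2]
  r2 -= -5·r0 → [0,-8,5]
  r2 -= -2·r1 → [0,0,1]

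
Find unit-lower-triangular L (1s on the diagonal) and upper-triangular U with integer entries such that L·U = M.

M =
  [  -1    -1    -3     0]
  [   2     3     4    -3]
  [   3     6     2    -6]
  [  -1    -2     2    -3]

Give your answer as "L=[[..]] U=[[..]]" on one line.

L=[[1,0,0,0],[-2,1,0,0],[-3,3,1,0],[1,-1,-3,1]] U=[[-1,-1,-3,0],[0,1,-2,-3],[0,0,-1,3],[0,0,0,3]]

  r1 -= -2·r0 → [0,1,-2,-3]
  r2 -= -3·r0 → [0,3,-7,-6]
  r3 -= 1·r0 → [0,-1,5,-3]
  r2 -= 3·r1 → [0,0,-1,3]
  r3 -= -1·r1 → [0,0,3,-6]
  r3 -= -3·r2 → [0,0,0,3]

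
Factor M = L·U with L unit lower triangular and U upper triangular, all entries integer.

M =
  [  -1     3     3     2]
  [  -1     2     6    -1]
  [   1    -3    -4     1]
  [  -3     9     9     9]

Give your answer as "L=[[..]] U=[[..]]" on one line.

L=[[1,0,0,0],[1,1,0,0],[-1,0,1,0],[3,0,0,1]] U=[[-1,3,3,2],[0,-1,3,-3],[0,0,-1,3],[0,0,0,3]]

  row1 -= 1·row0 → [0,-1,3,-3]
  row2 -= -1·row0 → [0,0,-1,3]
  row3 -= 3·row0 → [0,0,0,3]
  row2 -= 0·row1 → [0,0,-1,3]
  row3 -= 0·row1 → [0,0,0,3]
  row3 -= 0·row2 → [0,0,0,3]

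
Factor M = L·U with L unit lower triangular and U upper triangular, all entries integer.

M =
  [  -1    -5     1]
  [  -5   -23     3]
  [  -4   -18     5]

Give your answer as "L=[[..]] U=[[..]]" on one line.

  row1 -= 5·row0 → [0,2,-2]
  row2 -= 4·row0 → [0,2,1]
  row2 -= 1·row1 → [0,0,3]

L=[[1,0,0],[5,1,0],[4,1,1]] U=[[-1,-5,1],[0,2,-2],[0,0,3]]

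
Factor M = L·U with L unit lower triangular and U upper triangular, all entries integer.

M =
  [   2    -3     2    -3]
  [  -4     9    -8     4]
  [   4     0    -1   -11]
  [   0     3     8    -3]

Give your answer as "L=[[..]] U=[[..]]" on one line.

  R1 -= -2·R0 → [0,3,-4,-2]
  R2 -= 2·R0 → [0,6,-5,-5]
  R3 -= 0·R0 → [0,3,8,-3]
  R2 -= 2·R1 → [0,0,3,-1]
  R3 -= 1·R1 → [0,0,12,-1]
  R3 -= 4·R2 → [0,0,0,3]

L=[[1,0,0,0],[-2,1,0,0],[2,2,1,0],[0,1,4,1]] U=[[2,-3,2,-3],[0,3,-4,-2],[0,0,3,-1],[0,0,0,3]]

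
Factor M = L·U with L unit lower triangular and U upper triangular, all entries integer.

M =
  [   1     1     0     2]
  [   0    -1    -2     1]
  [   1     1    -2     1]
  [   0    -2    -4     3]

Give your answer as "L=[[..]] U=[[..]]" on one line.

  r1 -= 0·r0 → [0,-1,-2,1]
  r2 -= 1·r0 → [0,0,-2,-1]
  r3 -= 0·r0 → [0,-2,-4,3]
  r2 -= 0·r1 → [0,0,-2,-1]
  r3 -= 2·r1 → [0,0,0,1]
  r3 -= 0·r2 → [0,0,0,1]

L=[[1,0,0,0],[0,1,0,0],[1,0,1,0],[0,2,0,1]] U=[[1,1,0,2],[0,-1,-2,1],[0,0,-2,-1],[0,0,0,1]]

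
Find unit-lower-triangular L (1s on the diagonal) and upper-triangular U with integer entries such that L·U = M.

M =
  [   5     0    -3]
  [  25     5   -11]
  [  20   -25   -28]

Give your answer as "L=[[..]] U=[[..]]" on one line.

L=[[1,0,0],[5,1,0],[4,-5,1]] U=[[5,0,-3],[0,5,4],[0,0,4]]

  R1 -= 5·R0 → [0,5,4]
  R2 -= 4·R0 → [0,-25,-16]
  R2 -= -5·R1 → [0,0,4]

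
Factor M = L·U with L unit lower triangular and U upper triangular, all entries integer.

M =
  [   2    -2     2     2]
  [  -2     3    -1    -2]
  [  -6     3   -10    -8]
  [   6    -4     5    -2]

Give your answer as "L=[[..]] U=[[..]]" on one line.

L=[[1,0,0,0],[-1,1,0,0],[-3,-3,1,0],[3,2,3,1]] U=[[2,-2,2,2],[0,1,1,0],[0,0,-1,-2],[0,0,0,-2]]

  r1 -= -1·r0 → [0,1,1,0]
  r2 -= -3·r0 → [0,-3,-4,-2]
  r3 -= 3·r0 → [0,2,-1,-8]
  r2 -= -3·r1 → [0,0,-1,-2]
  r3 -= 2·r1 → [0,0,-3,-8]
  r3 -= 3·r2 → [0,0,0,-2]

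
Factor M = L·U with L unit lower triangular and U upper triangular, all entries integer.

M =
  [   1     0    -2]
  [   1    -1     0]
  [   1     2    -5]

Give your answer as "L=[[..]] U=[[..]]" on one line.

L=[[1,0,0],[1,1,0],[1,-2,1]] U=[[1,0,-2],[0,-1,2],[0,0,1]]

  row1 -= 1·row0 → [0,-1,2]
  row2 -= 1·row0 → [0,2,-3]
  row2 -= -2·row1 → [0,0,1]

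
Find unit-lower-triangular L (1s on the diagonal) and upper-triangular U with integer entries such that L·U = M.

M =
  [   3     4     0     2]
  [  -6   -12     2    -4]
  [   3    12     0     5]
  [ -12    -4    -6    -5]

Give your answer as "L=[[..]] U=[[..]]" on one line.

L=[[1,0,0,0],[-2,1,0,0],[1,-2,1,0],[-4,-3,0,1]] U=[[3,4,0,2],[0,-4,2,0],[0,0,4,3],[0,0,0,3]]

  R1 -= -2·R0 → [0,-4,2,0]
  R2 -= 1·R0 → [0,8,0,3]
  R3 -= -4·R0 → [0,12,-6,3]
  R2 -= -2·R1 → [0,0,4,3]
  R3 -= -3·R1 → [0,0,0,3]
  R3 -= 0·R2 → [0,0,0,3]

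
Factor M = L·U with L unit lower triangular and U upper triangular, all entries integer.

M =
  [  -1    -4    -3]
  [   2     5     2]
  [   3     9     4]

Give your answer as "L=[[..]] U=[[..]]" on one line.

L=[[1,0,0],[-2,1,0],[-3,1,1]] U=[[-1,-4,-3],[0,-3,-4],[0,0,-1]]

  row1 -= -2·row0 → [0,-3,-4]
  row2 -= -3·row0 → [0,-3,-5]
  row2 -= 1·row1 → [0,0,-1]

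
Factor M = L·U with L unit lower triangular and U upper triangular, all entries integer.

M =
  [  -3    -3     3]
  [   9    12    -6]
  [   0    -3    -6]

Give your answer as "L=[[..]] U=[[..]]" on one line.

L=[[1,0,0],[-3,1,0],[0,-1,1]] U=[[-3,-3,3],[0,3,3],[0,0,-3]]

  r1 -= -3·r0 → [0,3,3]
  r2 -= 0·r0 → [0,-3,-6]
  r2 -= -1·r1 → [0,0,-3]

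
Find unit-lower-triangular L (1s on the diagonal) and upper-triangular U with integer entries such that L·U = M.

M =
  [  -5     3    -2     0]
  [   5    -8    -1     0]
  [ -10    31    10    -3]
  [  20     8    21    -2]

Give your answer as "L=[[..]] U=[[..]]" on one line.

L=[[1,0,0,0],[-1,1,0,0],[2,-5,1,0],[-4,-4,-1,1]] U=[[-5,3,-2,0],[0,-5,-3,0],[0,0,-1,-3],[0,0,0,-5]]

  R1 -= -1·R0 → [0,-5,-3,0]
  R2 -= 2·R0 → [0,25,14,-3]
  R3 -= -4·R0 → [0,20,13,-2]
  R2 -= -5·R1 → [0,0,-1,-3]
  R3 -= -4·R1 → [0,0,1,-2]
  R3 -= -1·R2 → [0,0,0,-5]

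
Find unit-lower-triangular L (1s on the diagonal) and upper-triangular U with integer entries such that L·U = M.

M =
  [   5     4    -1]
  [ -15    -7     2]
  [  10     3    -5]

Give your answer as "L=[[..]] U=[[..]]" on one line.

  R1 -= -3·R0 → [0,5,-1]
  R2 -= 2·R0 → [0,-5,-3]
  R2 -= -1·R1 → [0,0,-4]

L=[[1,0,0],[-3,1,0],[2,-1,1]] U=[[5,4,-1],[0,5,-1],[0,0,-4]]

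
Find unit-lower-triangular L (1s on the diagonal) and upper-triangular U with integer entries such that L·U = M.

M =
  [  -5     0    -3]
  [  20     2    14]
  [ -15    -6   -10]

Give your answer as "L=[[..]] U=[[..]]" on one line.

L=[[1,0,0],[-4,1,0],[3,-3,1]] U=[[-5,0,-3],[0,2,2],[0,0,5]]

  R1 -= -4·R0 → [0,2,2]
  R2 -= 3·R0 → [0,-6,-1]
  R2 -= -3·R1 → [0,0,5]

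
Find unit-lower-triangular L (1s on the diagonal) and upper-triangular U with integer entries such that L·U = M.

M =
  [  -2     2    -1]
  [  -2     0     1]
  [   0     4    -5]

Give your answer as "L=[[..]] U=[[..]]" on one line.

  r1 -= 1·r0 → [0,-2,2]
  r2 -= 0·r0 → [0,4,-5]
  r2 -= -2·r1 → [0,0,-1]

L=[[1,0,0],[1,1,0],[0,-2,1]] U=[[-2,2,-1],[0,-2,2],[0,0,-1]]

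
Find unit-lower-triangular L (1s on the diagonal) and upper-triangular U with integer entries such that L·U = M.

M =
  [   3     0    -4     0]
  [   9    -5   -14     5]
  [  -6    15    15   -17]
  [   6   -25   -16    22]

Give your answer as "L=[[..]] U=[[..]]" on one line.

  r1 -= 3·r0 → [0,-5,-2,5]
  r2 -= -2·r0 → [0,15,7,-17]
  r3 -= 2·r0 → [0,-25,-8,22]
  r2 -= -3·r1 → [0,0,1,-2]
  r3 -= 5·r1 → [0,0,2,-3]
  r3 -= 2·r2 → [0,0,0,1]

L=[[1,0,0,0],[3,1,0,0],[-2,-3,1,0],[2,5,2,1]] U=[[3,0,-4,0],[0,-5,-2,5],[0,0,1,-2],[0,0,0,1]]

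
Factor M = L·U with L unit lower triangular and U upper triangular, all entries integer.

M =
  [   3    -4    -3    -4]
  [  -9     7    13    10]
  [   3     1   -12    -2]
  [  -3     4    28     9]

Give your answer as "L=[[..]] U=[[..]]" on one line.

  row1 -= -3·row0 → [0,-5,4,-2]
  row2 -= 1·row0 → [0,5,-9,2]
  row3 -= -1·row0 → [0,0,25,5]
  row2 -= -1·row1 → [0,0,-5,0]
  row3 -= 0·row1 → [0,0,25,5]
  row3 -= -5·row2 → [0,0,0,5]

L=[[1,0,0,0],[-3,1,0,0],[1,-1,1,0],[-1,0,-5,1]] U=[[3,-4,-3,-4],[0,-5,4,-2],[0,0,-5,0],[0,0,0,5]]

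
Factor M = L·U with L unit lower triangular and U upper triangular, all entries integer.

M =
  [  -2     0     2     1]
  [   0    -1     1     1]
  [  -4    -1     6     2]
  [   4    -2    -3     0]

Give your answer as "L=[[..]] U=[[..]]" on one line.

  row1 -= 0·row0 → [0,-1,1,1]
  row2 -= 2·row0 → [0,-1,2,0]
  row3 -= -2·row0 → [0,-2,1,2]
  row2 -= 1·row1 → [0,0,1,-1]
  row3 -= 2·row1 → [0,0,-1,0]
  row3 -= -1·row2 → [0,0,0,-1]

L=[[1,0,0,0],[0,1,0,0],[2,1,1,0],[-2,2,-1,1]] U=[[-2,0,2,1],[0,-1,1,1],[0,0,1,-1],[0,0,0,-1]]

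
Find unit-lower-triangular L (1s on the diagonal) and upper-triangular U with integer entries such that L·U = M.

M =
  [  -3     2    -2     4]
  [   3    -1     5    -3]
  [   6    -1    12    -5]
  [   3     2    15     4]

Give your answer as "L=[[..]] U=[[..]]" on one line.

L=[[1,0,0,0],[-1,1,0,0],[-2,3,1,0],[-1,4,-1,1]] U=[[-3,2,-2,4],[0,1,3,1],[0,0,-1,0],[0,0,0,4]]

  R1 -= -1·R0 → [0,1,3,1]
  R2 -= -2·R0 → [0,3,8,3]
  R3 -= -1·R0 → [0,4,13,8]
  R2 -= 3·R1 → [0,0,-1,0]
  R3 -= 4·R1 → [0,0,1,4]
  R3 -= -1·R2 → [0,0,0,4]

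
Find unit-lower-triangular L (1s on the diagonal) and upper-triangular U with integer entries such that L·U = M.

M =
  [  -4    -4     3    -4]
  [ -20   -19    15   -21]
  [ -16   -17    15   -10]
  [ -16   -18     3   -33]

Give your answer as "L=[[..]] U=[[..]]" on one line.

L=[[1,0,0,0],[5,1,0,0],[4,-1,1,0],[4,-2,-3,1]] U=[[-4,-4,3,-4],[0,1,0,-1],[0,0,3,5],[0,0,0,-4]]

  R1 -= 5·R0 → [0,1,0,-1]
  R2 -= 4·R0 → [0,-1,3,6]
  R3 -= 4·R0 → [0,-2,-9,-17]
  R2 -= -1·R1 → [0,0,3,5]
  R3 -= -2·R1 → [0,0,-9,-19]
  R3 -= -3·R2 → [0,0,0,-4]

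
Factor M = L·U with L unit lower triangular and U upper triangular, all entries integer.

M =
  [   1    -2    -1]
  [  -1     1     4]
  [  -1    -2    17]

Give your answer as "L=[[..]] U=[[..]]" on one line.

L=[[1,0,0],[-1,1,0],[-1,4,1]] U=[[1,-2,-1],[0,-1,3],[0,0,4]]

  r1 -= -1·r0 → [0,-1,3]
  r2 -= -1·r0 → [0,-4,16]
  r2 -= 4·r1 → [0,0,4]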